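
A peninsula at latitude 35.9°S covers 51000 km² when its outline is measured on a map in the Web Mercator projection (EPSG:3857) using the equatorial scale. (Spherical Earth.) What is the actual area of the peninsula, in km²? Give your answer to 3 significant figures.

The Mercator projection is conformal; its linear scale factor is the same in every direction and equals sec φ = 1/cos φ.
Areal scale = k² = sec²φ = 1/cos²(35.9°) = 1/0.8100² = 1.524.
True area = apparent / (areal scale) = 51000 / 1.524 ≈ 33500 km².

33500 km²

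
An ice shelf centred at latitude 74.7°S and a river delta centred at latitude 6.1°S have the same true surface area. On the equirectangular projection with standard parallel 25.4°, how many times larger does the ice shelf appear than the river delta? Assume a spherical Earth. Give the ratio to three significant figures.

3.77

The equidistant cylindrical projection with φ₀ = 25.4° has h = 1 (meridians true) and k = cos φ₀ / cos φ along parallels.
Areal scale at 74.7°: h·k = 1.000 × 3.423 = 3.423.
Areal scale at 6.1°: h·k = 1.000 × 0.9085 = 0.9085.
Ratio = 3.423/0.9085 ≈ 3.77.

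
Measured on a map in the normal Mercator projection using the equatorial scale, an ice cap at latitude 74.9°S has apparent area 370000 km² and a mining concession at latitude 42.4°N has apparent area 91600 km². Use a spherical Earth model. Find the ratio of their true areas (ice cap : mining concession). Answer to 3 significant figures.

On Mercator the areal scale is sec²φ, so true area = apparent × cos²φ.
True area of ice cap: 370000 × cos²(74.9°) = 370000 × 0.06786 = 25110 km².
True area of mining concession: 91600 × cos²(42.4°) = 91600 × 0.5453 = 49950 km².
Ratio = 25110 / 49950 ≈ 0.503.

0.503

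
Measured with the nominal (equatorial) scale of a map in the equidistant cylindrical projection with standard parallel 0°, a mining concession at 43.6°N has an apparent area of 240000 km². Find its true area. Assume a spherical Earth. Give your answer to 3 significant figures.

174000 km²

Plate carrée maps x = Rλ, y = Rφ. The meridian scale is h = 1 and the parallel scale is k = 1/cos φ = sec φ.
Areal scale = h·k = 1 × sec φ; at 43.6°, h = 1.000, k = 1.381, so h·k = 1.381.
True area = apparent / (areal scale) = 240000 / 1.381 ≈ 174000 km².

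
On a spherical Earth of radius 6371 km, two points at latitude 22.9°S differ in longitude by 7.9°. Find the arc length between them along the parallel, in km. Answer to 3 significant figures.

Arc length along a parallel = R cos φ · Δλ (with Δλ in radians).
= 6371 × cos 22.9° × (7.9° × π/180) = 6371 × 0.9212 × 0.1379 ≈ 809 km.

809 km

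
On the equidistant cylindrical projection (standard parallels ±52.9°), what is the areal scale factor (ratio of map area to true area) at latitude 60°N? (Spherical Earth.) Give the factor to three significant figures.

The equidistant cylindrical projection with φ₀ = 52.9° has h = 1 (meridians true) and k = cos φ₀ / cos φ along parallels.
Areal scale = h·k = 1 × cos φ₀ / cos φ; at 60°, h = 1.000, k = 1.206, so h·k = 1.206.

1.21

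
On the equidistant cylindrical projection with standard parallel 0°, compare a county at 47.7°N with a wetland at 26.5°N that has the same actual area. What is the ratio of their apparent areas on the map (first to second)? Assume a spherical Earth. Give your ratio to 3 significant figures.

In the plate carrée (x = Rλ, y = Rφ), meridians are true-scale (h = 1) and parallels are stretched by k = sec φ.
Areal scale at 47.7°: h·k = 1.000 × 1.486 = 1.486.
Areal scale at 26.5°: h·k = 1.000 × 1.117 = 1.117.
Ratio = 1.486/1.117 ≈ 1.33.

1.33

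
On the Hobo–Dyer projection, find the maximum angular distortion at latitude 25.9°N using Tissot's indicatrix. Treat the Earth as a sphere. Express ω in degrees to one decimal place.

14.4°

Hobo–Dyer is a cylindrical equal-area projection with standard parallels at ±37.5°. A cylindrical equal-area projection with standard parallel φ₀ has meridian scale h = cos φ / cos φ₀ and parallel scale k = cos φ₀ / cos φ (so areas are preserved, h·k = 1).
At 25.9°: h = 1.134, k = 0.8819; principal scales a = 1.134, b = 0.8819.
sin(ω/2) = (a − b)/(a + b) = 0.2519/2.016 = 0.1250, so ω = 2 arcsin(0.1250) ≈ 14.4°.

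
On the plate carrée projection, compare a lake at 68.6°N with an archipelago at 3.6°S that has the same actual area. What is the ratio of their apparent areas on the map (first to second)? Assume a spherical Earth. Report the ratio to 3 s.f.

In the plate carrée (x = Rλ, y = Rφ), meridians are true-scale (h = 1) and parallels are stretched by k = sec φ.
Areal scale at 68.6°: h·k = 1.000 × 2.741 = 2.741.
Areal scale at 3.6°: h·k = 1.000 × 1.002 = 1.002.
Ratio = 2.741/1.002 ≈ 2.74.

2.74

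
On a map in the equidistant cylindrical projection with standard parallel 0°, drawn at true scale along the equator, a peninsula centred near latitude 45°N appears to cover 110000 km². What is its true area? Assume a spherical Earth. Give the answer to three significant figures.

In the plate carrée (x = Rλ, y = Rφ), meridians are true-scale (h = 1) and parallels are stretched by k = sec φ.
Areal scale = h·k = 1 × sec φ; at 45°, h = 1.000, k = 1.414, so h·k = 1.414.
True area = apparent / (areal scale) = 110000 / 1.414 ≈ 77800 km².

77800 km²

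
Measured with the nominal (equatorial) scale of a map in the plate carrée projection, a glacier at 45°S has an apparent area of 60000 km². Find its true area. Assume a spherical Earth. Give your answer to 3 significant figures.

Plate carrée maps x = Rλ, y = Rφ. The meridian scale is h = 1 and the parallel scale is k = 1/cos φ = sec φ.
Areal scale = h·k = 1 × sec φ; at 45°, h = 1.000, k = 1.414, so h·k = 1.414.
True area = apparent / (areal scale) = 60000 / 1.414 ≈ 42400 km².

42400 km²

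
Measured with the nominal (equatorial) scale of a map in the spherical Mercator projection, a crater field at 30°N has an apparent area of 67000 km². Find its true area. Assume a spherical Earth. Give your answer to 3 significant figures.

50200 km²

The Mercator projection is conformal; its linear scale factor is the same in every direction and equals sec φ = 1/cos φ.
Areal scale = k² = sec²φ = 1/cos²(30°) = 1/0.8660² = 1.333.
True area = apparent / (areal scale) = 67000 / 1.333 ≈ 50200 km².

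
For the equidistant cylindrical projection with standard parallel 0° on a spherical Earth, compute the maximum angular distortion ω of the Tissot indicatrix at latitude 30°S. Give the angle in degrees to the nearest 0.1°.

Plate carrée maps x = Rλ, y = Rφ. The meridian scale is h = 1 and the parallel scale is k = 1/cos φ = sec φ.
At 30°: h = 1.000, k = 1.155; principal scales a = 1.155, b = 1.000.
sin(ω/2) = (a − b)/(a + b) = 0.1547/2.155 = 0.07180, so ω = 2 arcsin(0.07180) ≈ 8.2°.

8.2°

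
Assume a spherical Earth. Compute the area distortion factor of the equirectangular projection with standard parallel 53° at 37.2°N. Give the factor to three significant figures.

The equidistant cylindrical projection with φ₀ = 53° has h = 1 (meridians true) and k = cos φ₀ / cos φ along parallels.
Areal scale = h·k = 1 × cos φ₀ / cos φ; at 37.2°, h = 1.000, k = 0.7555, so h·k = 0.7555.

0.756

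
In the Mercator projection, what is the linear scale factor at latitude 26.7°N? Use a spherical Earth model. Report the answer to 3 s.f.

1.12

Mercator is conformal, so the point scale is isotropic: h = k = sec φ = 1/cos φ.
k = 1/cos 26.7° = 1/0.8934 = 1.119.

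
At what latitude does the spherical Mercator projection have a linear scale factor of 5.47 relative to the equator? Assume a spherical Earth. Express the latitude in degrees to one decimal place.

79.5°

Mercator scale is k = sec φ = 1/cos φ.
1/cos φ = 5.47  ⇒  cos φ = 0.1828  ⇒  φ = arccos(0.1828) ≈ 79.5°.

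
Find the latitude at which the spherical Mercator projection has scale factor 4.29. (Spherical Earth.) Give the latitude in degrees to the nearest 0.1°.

Mercator scale is k = sec φ = 1/cos φ.
1/cos φ = 4.29  ⇒  cos φ = 0.2331  ⇒  φ = arccos(0.2331) ≈ 76.5°.

76.5°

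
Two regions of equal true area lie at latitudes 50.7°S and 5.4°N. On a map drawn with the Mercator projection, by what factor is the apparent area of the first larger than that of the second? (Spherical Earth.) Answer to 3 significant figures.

Mercator is conformal with k = sec φ, so areal scale = k² = sec²φ.
At 50.7°: sec²(50.7°) = 1/0.6334² = 2.493.
At 5.4°: sec²(5.4°) = 1/0.9956² = 1.009.
Ratio = 2.493/1.009 = cos²(5.4°)/cos²(50.7°) ≈ 2.47.

2.47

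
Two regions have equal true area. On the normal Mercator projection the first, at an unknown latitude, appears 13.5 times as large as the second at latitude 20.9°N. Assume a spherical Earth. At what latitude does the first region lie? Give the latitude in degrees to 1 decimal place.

For equal true areas on Mercator, apparent areas scale as sec²φ, so the ratio is cos²φ₂ / cos²φ₁.
cos²φ₂ / cos²φ₁ = 13.5  ⇒  cos φ₁ = cos 20.9° / √13.5 = 0.9342/3.674 = 0.2543.
φ₁ = arccos(0.2543) ≈ 75.3°.

75.3°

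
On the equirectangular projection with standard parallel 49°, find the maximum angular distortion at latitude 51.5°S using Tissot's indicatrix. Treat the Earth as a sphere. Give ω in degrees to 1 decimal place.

3.0°

In the equirectangular projection with standard parallel φ₀ = 49° (x = Rλ cos φ₀, y = Rφ), meridians are true-scale (h = 1) and the parallel scale is k = cos φ₀ / cos φ.
At 51.5°: h = 1.000, k = 1.054; principal scales a = 1.054, b = 1.000.
sin(ω/2) = (a − b)/(a + b) = 0.05389/2.054 = 0.02624, so ω = 2 arcsin(0.02624) ≈ 3.0°.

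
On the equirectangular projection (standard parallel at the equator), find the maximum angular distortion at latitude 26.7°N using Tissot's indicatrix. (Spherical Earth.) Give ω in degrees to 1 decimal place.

Plate carrée maps x = Rλ, y = Rφ. The meridian scale is h = 1 and the parallel scale is k = 1/cos φ = sec φ.
At 26.7°: h = 1.000, k = 1.119; principal scales a = 1.119, b = 1.000.
sin(ω/2) = (a − b)/(a + b) = 0.1194/2.119 = 0.05632, so ω = 2 arcsin(0.05632) ≈ 6.5°.

6.5°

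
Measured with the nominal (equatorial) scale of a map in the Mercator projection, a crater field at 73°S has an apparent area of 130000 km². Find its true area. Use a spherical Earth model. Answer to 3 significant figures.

For Mercator, h = k = sec φ (a conformal cylindrical projection has a single point scale, 1/cos φ).
Areal scale = k² = sec²φ = 1/cos²(73°) = 1/0.2924² = 11.70.
True area = apparent / (areal scale) = 130000 / 11.70 ≈ 11100 km².

11100 km²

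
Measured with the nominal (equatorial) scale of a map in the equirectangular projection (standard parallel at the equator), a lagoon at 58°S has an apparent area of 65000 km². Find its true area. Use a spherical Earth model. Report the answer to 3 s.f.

34400 km²

In the plate carrée (x = Rλ, y = Rφ), meridians are true-scale (h = 1) and parallels are stretched by k = sec φ.
Areal scale = h·k = 1 × sec φ; at 58°, h = 1.000, k = 1.887, so h·k = 1.887.
True area = apparent / (areal scale) = 65000 / 1.887 ≈ 34400 km².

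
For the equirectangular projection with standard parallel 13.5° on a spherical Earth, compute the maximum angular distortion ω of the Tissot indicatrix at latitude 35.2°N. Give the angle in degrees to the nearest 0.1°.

In the equirectangular projection with standard parallel φ₀ = 13.5° (x = Rλ cos φ₀, y = Rφ), meridians are true-scale (h = 1) and the parallel scale is k = cos φ₀ / cos φ.
At 35.2°: h = 1.000, k = 1.190; principal scales a = 1.190, b = 1.000.
sin(ω/2) = (a − b)/(a + b) = 0.1900/2.190 = 0.08674, so ω = 2 arcsin(0.08674) ≈ 10.0°.

10.0°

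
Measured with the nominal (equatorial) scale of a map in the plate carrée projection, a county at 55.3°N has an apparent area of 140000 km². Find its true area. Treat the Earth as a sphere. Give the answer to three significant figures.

79700 km²

For the equirectangular projection with φ₀ = 0 (plate carrée), h = 1 along meridians and k = sec φ along parallels.
Areal scale = h·k = 1 × sec φ; at 55.3°, h = 1.000, k = 1.757, so h·k = 1.757.
True area = apparent / (areal scale) = 140000 / 1.757 ≈ 79700 km².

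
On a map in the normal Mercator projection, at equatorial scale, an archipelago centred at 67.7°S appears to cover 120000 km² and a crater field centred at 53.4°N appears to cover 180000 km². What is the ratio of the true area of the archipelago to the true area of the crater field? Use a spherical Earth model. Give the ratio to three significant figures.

0.270

Since Mercator area scale is 1/cos²φ, the true area equals the apparent area multiplied by cos²φ.
True area of archipelago: 120000 × cos²(67.7°) = 120000 × 0.1440 = 17280 km².
True area of crater field: 180000 × cos²(53.4°) = 180000 × 0.3555 = 63990 km².
Ratio = 17280 / 63990 ≈ 0.270.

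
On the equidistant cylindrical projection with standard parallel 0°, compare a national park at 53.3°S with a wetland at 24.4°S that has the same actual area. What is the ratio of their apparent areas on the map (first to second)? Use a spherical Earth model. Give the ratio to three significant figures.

1.52

For the equirectangular projection with φ₀ = 0 (plate carrée), h = 1 along meridians and k = sec φ along parallels.
Areal scale at 53.3°: h·k = 1.000 × 1.673 = 1.673.
Areal scale at 24.4°: h·k = 1.000 × 1.098 = 1.098.
Ratio = 1.673/1.098 ≈ 1.52.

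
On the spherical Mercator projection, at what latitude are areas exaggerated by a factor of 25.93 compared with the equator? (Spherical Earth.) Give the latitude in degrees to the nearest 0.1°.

Mercator areal scale is sec²φ.
sec²φ = 25.93  ⇒  cos²φ = 0.03857  ⇒  cos φ = 0.1964.
φ = arccos(0.1964) ≈ 78.7°.

78.7°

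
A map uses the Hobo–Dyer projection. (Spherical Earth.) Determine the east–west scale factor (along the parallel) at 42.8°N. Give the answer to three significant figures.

1.08

The Hobo–Dyer projection is cylindrical equal-area with φ₀ = 37.5°. A cylindrical equal-area projection with standard parallel φ₀ has meridian scale h = cos φ / cos φ₀ and parallel scale k = cos φ₀ / cos φ (so areas are preserved, h·k = 1).
k = cos 37.5° / cos 42.8° = 0.7934/0.7337 = 1.081.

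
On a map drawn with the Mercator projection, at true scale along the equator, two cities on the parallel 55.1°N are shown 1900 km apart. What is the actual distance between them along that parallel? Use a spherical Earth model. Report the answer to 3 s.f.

1090 km

For Mercator, h = k = sec φ (a conformal cylindrical projection has a single point scale, 1/cos φ).
Along the parallel at 55.1°, map distances are exaggerated by k = sec 55.1° = 1.748.
True distance = 1900 / 1.748 = 1900 × cos 55.1° ≈ 1090 km.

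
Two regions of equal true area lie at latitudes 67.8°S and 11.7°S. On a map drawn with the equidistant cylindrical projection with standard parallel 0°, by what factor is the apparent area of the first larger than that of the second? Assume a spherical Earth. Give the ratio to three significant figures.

2.59

In the plate carrée (x = Rλ, y = Rφ), meridians are true-scale (h = 1) and parallels are stretched by k = sec φ.
Areal scale at 67.8°: h·k = 1.000 × 2.647 = 2.647.
Areal scale at 11.7°: h·k = 1.000 × 1.021 = 1.021.
Ratio = 2.647/1.021 ≈ 2.59.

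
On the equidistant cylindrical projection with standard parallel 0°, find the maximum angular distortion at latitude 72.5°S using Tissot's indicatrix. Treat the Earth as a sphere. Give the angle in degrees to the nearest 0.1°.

65.0°

For the equirectangular projection with φ₀ = 0 (plate carrée), h = 1 along meridians and k = sec φ along parallels.
At 72.5°: h = 1.000, k = 3.326; principal scales a = 3.326, b = 1.000.
sin(ω/2) = (a − b)/(a + b) = 2.326/4.326 = 0.5376, so ω = 2 arcsin(0.5376) ≈ 65.0°.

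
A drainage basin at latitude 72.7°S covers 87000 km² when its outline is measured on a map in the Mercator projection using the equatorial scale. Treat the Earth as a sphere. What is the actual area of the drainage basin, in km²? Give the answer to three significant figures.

7690 km²

Mercator is conformal, so the point scale is isotropic: h = k = sec φ = 1/cos φ.
Areal scale = k² = sec²φ = 1/cos²(72.7°) = 1/0.2974² = 11.31.
True area = apparent / (areal scale) = 87000 / 11.31 ≈ 7690 km².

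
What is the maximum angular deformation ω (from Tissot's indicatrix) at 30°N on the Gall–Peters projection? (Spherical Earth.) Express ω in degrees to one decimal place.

23.1°

Gall–Peters is a cylindrical equal-area projection with standard parallels at ±45°. For cylindrical equal-area with standard parallel φ₀, h = cos φ / cos φ₀ and k = cos φ₀ / cos φ, so h·k = 1.
At 30°: h = 1.225, k = 0.8165; principal scales a = 1.225, b = 0.8165.
sin(ω/2) = (a − b)/(a + b) = 0.4082/2.041 = 0.2000, so ω = 2 arcsin(0.2000) ≈ 23.1°.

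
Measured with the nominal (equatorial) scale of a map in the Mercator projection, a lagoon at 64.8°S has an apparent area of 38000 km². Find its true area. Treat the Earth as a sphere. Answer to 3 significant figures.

6890 km²

Mercator is conformal, so the point scale is isotropic: h = k = sec φ = 1/cos φ.
Areal scale = k² = sec²φ = 1/cos²(64.8°) = 1/0.4258² = 5.516.
True area = apparent / (areal scale) = 38000 / 5.516 ≈ 6890 km².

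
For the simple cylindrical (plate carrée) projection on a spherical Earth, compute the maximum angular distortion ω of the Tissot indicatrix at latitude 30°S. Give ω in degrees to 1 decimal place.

8.2°

Plate carrée maps x = Rλ, y = Rφ. The meridian scale is h = 1 and the parallel scale is k = 1/cos φ = sec φ.
At 30°: h = 1.000, k = 1.155; principal scales a = 1.155, b = 1.000.
sin(ω/2) = (a − b)/(a + b) = 0.1547/2.155 = 0.07180, so ω = 2 arcsin(0.07180) ≈ 8.2°.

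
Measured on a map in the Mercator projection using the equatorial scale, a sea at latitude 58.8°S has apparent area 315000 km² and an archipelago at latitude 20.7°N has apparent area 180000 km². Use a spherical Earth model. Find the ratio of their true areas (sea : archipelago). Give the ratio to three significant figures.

Mercator's areal exaggeration is sec²φ; hence true area = (apparent area) · cos²φ.
True area of sea: 315000 × cos²(58.8°) = 315000 × 0.2684 = 84530 km².
True area of archipelago: 180000 × cos²(20.7°) = 180000 × 0.8751 = 157500 km².
Ratio = 84530 / 157500 ≈ 0.537.

0.537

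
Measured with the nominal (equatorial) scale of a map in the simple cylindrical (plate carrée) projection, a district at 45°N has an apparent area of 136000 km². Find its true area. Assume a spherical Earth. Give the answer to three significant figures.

In the plate carrée (x = Rλ, y = Rφ), meridians are true-scale (h = 1) and parallels are stretched by k = sec φ.
Areal scale = h·k = 1 × sec φ; at 45°, h = 1.000, k = 1.414, so h·k = 1.414.
True area = apparent / (areal scale) = 136000 / 1.414 ≈ 96200 km².

96200 km²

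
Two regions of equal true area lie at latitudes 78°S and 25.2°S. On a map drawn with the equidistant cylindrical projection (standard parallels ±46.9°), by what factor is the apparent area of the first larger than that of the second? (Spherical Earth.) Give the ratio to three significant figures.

In the equirectangular projection with standard parallel φ₀ = 46.9° (x = Rλ cos φ₀, y = Rφ), meridians are true-scale (h = 1) and the parallel scale is k = cos φ₀ / cos φ.
Areal scale at 78°: h·k = 1.000 × 3.286 = 3.286.
Areal scale at 25.2°: h·k = 1.000 × 0.7551 = 0.7551.
Ratio = 3.286/0.7551 ≈ 4.35.

4.35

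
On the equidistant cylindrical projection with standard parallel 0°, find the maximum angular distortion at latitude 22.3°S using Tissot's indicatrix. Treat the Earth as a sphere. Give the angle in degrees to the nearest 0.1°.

4.5°

Plate carrée maps x = Rλ, y = Rφ. The meridian scale is h = 1 and the parallel scale is k = 1/cos φ = sec φ.
At 22.3°: h = 1.000, k = 1.081; principal scales a = 1.081, b = 1.000.
sin(ω/2) = (a − b)/(a + b) = 0.08084/2.081 = 0.03885, so ω = 2 arcsin(0.03885) ≈ 4.5°.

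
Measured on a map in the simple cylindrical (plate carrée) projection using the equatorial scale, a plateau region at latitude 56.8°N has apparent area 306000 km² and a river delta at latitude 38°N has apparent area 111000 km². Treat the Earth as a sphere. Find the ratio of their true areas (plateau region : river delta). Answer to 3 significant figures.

1.92

On the plate carrée, areal scale = h·k = 1 × sec φ, so true area = apparent × cos φ.
True area of plateau region: 306000 × cos(56.8°) = 306000 × 0.5476 = 167600 km².
True area of river delta: 111000 × cos(38°) = 111000 × 0.7880 = 87470 km².
Ratio = 167600 / 87470 ≈ 1.92.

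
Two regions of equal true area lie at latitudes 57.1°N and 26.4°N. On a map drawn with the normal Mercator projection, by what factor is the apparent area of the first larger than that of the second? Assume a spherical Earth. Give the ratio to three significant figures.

2.72

Mercator is conformal with k = sec φ, so areal scale = k² = sec²φ.
At 57.1°: sec²(57.1°) = 1/0.5432² = 3.389.
At 26.4°: sec²(26.4°) = 1/0.8957² = 1.246.
Ratio = 3.389/1.246 = cos²(26.4°)/cos²(57.1°) ≈ 2.72.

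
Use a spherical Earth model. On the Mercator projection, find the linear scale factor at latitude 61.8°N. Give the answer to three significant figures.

2.12

The Mercator projection is conformal; its linear scale factor is the same in every direction and equals sec φ = 1/cos φ.
k = 1/cos 61.8° = 1/0.4726 = 2.116.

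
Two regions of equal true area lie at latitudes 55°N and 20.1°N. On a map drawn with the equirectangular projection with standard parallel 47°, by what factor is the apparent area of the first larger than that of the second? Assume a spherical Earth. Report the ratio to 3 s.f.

In the equirectangular projection with standard parallel φ₀ = 47° (x = Rλ cos φ₀, y = Rφ), meridians are true-scale (h = 1) and the parallel scale is k = cos φ₀ / cos φ.
Areal scale at 55°: h·k = 1.000 × 1.189 = 1.189.
Areal scale at 20.1°: h·k = 1.000 × 0.7262 = 0.7262.
Ratio = 1.189/0.7262 ≈ 1.64.

1.64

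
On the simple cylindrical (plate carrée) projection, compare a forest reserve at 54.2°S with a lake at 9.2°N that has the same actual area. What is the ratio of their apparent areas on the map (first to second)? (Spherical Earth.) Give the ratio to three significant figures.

In the plate carrée (x = Rλ, y = Rφ), meridians are true-scale (h = 1) and parallels are stretched by k = sec φ.
Areal scale at 54.2°: h·k = 1.000 × 1.710 = 1.710.
Areal scale at 9.2°: h·k = 1.000 × 1.013 = 1.013.
Ratio = 1.710/1.013 ≈ 1.69.

1.69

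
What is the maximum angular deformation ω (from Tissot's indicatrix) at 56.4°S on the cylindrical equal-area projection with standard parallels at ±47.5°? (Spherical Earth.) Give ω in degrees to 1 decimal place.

For cylindrical equal-area with standard parallel φ₀, h = cos φ / cos φ₀ and k = cos φ₀ / cos φ, so h·k = 1.
At 56.4°: h = 0.8191, k = 1.221; principal scales a = 1.221, b = 0.8191.
sin(ω/2) = (a − b)/(a + b) = 0.4017/2.040 = 0.1969, so ω = 2 arcsin(0.1969) ≈ 22.7°.

22.7°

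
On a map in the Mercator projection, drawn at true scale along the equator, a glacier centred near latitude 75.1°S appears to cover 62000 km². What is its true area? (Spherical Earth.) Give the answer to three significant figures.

The Mercator projection is conformal; its linear scale factor is the same in every direction and equals sec φ = 1/cos φ.
Areal scale = k² = sec²φ = 1/cos²(75.1°) = 1/0.2571² = 15.12.
True area = apparent / (areal scale) = 62000 / 15.12 ≈ 4100 km².

4100 km²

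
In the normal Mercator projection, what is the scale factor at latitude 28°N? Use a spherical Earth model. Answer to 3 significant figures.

1.13

Mercator is conformal, so the point scale is isotropic: h = k = sec φ = 1/cos φ.
k = 1/cos 28° = 1/0.8829 = 1.133.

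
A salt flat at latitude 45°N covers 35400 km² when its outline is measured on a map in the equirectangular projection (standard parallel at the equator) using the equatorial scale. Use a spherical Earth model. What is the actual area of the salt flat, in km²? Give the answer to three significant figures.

25000 km²

Plate carrée maps x = Rλ, y = Rφ. The meridian scale is h = 1 and the parallel scale is k = 1/cos φ = sec φ.
Areal scale = h·k = 1 × sec φ; at 45°, h = 1.000, k = 1.414, so h·k = 1.414.
True area = apparent / (areal scale) = 35400 / 1.414 ≈ 25000 km².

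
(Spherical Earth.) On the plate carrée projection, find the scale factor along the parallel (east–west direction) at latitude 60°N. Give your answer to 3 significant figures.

2.00

Plate carrée maps x = Rλ, y = Rφ. The meridian scale is h = 1 and the parallel scale is k = 1/cos φ = sec φ.
k = 1/cos 60° = 1/0.5000 = 2.000.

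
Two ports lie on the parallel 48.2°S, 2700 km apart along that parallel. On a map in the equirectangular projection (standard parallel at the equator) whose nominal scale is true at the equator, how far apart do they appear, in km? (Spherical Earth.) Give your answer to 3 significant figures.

4050 km

In the plate carrée (x = Rλ, y = Rφ), meridians are true-scale (h = 1) and parallels are stretched by k = sec φ.
Along the parallel, k = sec 48.2° = 1/0.6665 = 1.500.
Map distance = 2700 × 1.500 ≈ 4050 km.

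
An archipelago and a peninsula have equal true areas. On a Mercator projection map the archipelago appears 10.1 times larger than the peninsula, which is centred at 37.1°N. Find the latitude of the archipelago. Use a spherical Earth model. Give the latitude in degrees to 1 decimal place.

On Mercator, (apparent₁)/(apparent₂) = sec²φ₁ / sec²φ₂ when true areas are equal.
cos²φ₂ / cos²φ₁ = 10.1  ⇒  cos φ₁ = cos 37.1° / √10.1 = 0.7976/3.178 = 0.2510.
φ₁ = arccos(0.2510) ≈ 75.5°.

75.5°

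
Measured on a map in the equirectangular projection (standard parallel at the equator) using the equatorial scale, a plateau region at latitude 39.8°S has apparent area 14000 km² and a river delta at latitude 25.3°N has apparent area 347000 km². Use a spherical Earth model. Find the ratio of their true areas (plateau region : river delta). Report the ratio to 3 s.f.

0.0343

On the plate carrée, areal scale = h·k = 1 × sec φ, so true area = apparent × cos φ.
True area of plateau region: 14000 × cos(39.8°) = 14000 × 0.7683 = 10760 km².
True area of river delta: 347000 × cos(25.3°) = 347000 × 0.9041 = 313700 km².
Ratio = 10760 / 313700 ≈ 0.0343.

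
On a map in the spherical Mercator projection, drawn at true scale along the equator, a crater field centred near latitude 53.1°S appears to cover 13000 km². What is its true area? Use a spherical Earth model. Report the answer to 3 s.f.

For Mercator, h = k = sec φ (a conformal cylindrical projection has a single point scale, 1/cos φ).
Areal scale = k² = sec²φ = 1/cos²(53.1°) = 1/0.6004² = 2.774.
True area = apparent / (areal scale) = 13000 / 2.774 ≈ 4690 km².

4690 km²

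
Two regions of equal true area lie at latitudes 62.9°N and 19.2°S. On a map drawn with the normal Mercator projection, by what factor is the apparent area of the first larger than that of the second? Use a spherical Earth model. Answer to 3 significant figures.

Mercator areal scale is sec²φ.
At 62.9°: sec²(62.9°) = 1/0.4555² = 4.819.
At 19.2°: sec²(19.2°) = 1/0.9444² = 1.121.
Ratio = 4.819/1.121 = cos²(19.2°)/cos²(62.9°) ≈ 4.30.

4.30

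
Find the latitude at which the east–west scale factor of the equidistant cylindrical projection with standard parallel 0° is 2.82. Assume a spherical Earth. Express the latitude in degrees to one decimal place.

Plate carrée: h = 1, k = sec φ along parallels.
sec φ = 2.82  ⇒  cos φ = 0.3546  ⇒  φ ≈ 69.2°.

69.2°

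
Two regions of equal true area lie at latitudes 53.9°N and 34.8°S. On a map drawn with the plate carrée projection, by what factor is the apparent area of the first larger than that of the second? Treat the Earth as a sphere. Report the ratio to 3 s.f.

1.39

Plate carrée maps x = Rλ, y = Rφ. The meridian scale is h = 1 and the parallel scale is k = 1/cos φ = sec φ.
Areal scale at 53.9°: h·k = 1.000 × 1.697 = 1.697.
Areal scale at 34.8°: h·k = 1.000 × 1.218 = 1.218.
Ratio = 1.697/1.218 ≈ 1.39.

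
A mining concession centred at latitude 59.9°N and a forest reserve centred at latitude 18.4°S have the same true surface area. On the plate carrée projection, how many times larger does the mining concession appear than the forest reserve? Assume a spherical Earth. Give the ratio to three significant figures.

Plate carrée maps x = Rλ, y = Rφ. The meridian scale is h = 1 and the parallel scale is k = 1/cos φ = sec φ.
Areal scale at 59.9°: h·k = 1.000 × 1.994 = 1.994.
Areal scale at 18.4°: h·k = 1.000 × 1.054 = 1.054.
Ratio = 1.994/1.054 ≈ 1.89.

1.89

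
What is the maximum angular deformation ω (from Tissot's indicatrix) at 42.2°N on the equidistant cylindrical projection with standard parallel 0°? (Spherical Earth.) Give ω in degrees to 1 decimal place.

17.1°

For the equirectangular projection with φ₀ = 0 (plate carrée), h = 1 along meridians and k = sec φ along parallels.
At 42.2°: h = 1.000, k = 1.350; principal scales a = 1.350, b = 1.000.
sin(ω/2) = (a − b)/(a + b) = 0.3499/2.350 = 0.1489, so ω = 2 arcsin(0.1489) ≈ 17.1°.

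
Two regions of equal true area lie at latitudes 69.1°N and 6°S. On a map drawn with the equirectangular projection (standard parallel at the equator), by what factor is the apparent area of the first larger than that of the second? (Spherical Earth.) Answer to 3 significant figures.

2.79

For the equirectangular projection with φ₀ = 0 (plate carrée), h = 1 along meridians and k = sec φ along parallels.
Areal scale at 69.1°: h·k = 1.000 × 2.803 = 2.803.
Areal scale at 6°: h·k = 1.000 × 1.006 = 1.006.
Ratio = 2.803/1.006 ≈ 2.79.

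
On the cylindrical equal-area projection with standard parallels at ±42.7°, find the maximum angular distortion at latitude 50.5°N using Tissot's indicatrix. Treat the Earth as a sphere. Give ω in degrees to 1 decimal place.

16.5°

A cylindrical equal-area projection with standard parallel φ₀ has meridian scale h = cos φ / cos φ₀ and parallel scale k = cos φ₀ / cos φ (so areas are preserved, h·k = 1).
At 50.5°: h = 0.8655, k = 1.155; principal scales a = 1.155, b = 0.8655.
sin(ω/2) = (a − b)/(a + b) = 0.2899/2.021 = 0.1434, so ω = 2 arcsin(0.1434) ≈ 16.5°.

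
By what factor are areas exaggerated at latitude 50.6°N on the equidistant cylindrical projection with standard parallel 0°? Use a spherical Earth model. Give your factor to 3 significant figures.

1.58

Plate carrée maps x = Rλ, y = Rφ. The meridian scale is h = 1 and the parallel scale is k = 1/cos φ = sec φ.
Areal scale = h·k = 1 × sec φ; at 50.6°, h = 1.000, k = 1.575, so h·k = 1.575.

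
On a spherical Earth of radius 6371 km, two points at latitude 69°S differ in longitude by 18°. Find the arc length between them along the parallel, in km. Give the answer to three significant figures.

Arc length along a parallel = R cos φ · Δλ (with Δλ in radians).
= 6371 × cos 69° × (18° × π/180) = 6371 × 0.3584 × 0.3142 ≈ 717 km.

717 km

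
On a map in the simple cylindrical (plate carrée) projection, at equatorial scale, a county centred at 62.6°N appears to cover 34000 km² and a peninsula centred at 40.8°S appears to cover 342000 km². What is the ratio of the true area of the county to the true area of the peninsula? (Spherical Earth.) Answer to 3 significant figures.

0.0604

Plate carrée has h = 1 and k = sec φ, giving areal scale sec φ; true area = (apparent area) · cos φ.
True area of county: 34000 × cos(62.6°) = 34000 × 0.4602 = 15650 km².
True area of peninsula: 342000 × cos(40.8°) = 342000 × 0.7570 = 258900 km².
Ratio = 15650 / 258900 ≈ 0.0604.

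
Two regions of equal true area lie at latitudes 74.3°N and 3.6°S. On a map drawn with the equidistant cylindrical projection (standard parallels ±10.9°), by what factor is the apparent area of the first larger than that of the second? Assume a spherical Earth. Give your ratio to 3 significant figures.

The equidistant cylindrical projection with φ₀ = 10.9° has h = 1 (meridians true) and k = cos φ₀ / cos φ along parallels.
Areal scale at 74.3°: h·k = 1.000 × 3.629 = 3.629.
Areal scale at 3.6°: h·k = 1.000 × 0.9839 = 0.9839.
Ratio = 3.629/0.9839 ≈ 3.69.

3.69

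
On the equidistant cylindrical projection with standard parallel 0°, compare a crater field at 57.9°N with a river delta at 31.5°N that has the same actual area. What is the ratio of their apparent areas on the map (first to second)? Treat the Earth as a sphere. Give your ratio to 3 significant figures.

1.60

In the plate carrée (x = Rλ, y = Rφ), meridians are true-scale (h = 1) and parallels are stretched by k = sec φ.
Areal scale at 57.9°: h·k = 1.000 × 1.882 = 1.882.
Areal scale at 31.5°: h·k = 1.000 × 1.173 = 1.173.
Ratio = 1.882/1.173 ≈ 1.60.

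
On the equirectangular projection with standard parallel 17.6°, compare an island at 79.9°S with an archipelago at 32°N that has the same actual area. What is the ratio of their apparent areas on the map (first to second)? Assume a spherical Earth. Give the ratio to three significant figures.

In the equirectangular projection with standard parallel φ₀ = 17.6° (x = Rλ cos φ₀, y = Rφ), meridians are true-scale (h = 1) and the parallel scale is k = cos φ₀ / cos φ.
Areal scale at 79.9°: h·k = 1.000 × 5.435 = 5.435.
Areal scale at 32°: h·k = 1.000 × 1.124 = 1.124.
Ratio = 5.435/1.124 ≈ 4.84.

4.84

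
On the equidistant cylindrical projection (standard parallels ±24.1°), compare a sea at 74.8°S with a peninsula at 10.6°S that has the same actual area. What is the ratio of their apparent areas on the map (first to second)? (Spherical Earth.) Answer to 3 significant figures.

3.75

With standard parallel φ₀ = 24.1°, the equirectangular projection gives x = Rλ cos φ₀, y = Rφ, so h = 1 and k = cos 24.1° / cos φ.
Areal scale at 74.8°: h·k = 1.000 × 3.482 = 3.482.
Areal scale at 10.6°: h·k = 1.000 × 0.9287 = 0.9287.
Ratio = 3.482/0.9287 ≈ 3.75.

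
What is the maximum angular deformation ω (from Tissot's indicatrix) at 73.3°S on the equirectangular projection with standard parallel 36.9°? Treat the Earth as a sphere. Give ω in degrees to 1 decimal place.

With standard parallel φ₀ = 36.9°, the equirectangular projection gives x = Rλ cos φ₀, y = Rφ, so h = 1 and k = cos 36.9° / cos φ.
At 73.3°: h = 1.000, k = 2.783; principal scales a = 2.783, b = 1.000.
sin(ω/2) = (a − b)/(a + b) = 1.783/3.783 = 0.4713, so ω = 2 arcsin(0.4713) ≈ 56.2°.

56.2°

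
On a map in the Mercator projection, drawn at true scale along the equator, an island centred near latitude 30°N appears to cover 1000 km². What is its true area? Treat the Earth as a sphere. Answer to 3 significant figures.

Mercator is conformal, so the point scale is isotropic: h = k = sec φ = 1/cos φ.
Areal scale = k² = sec²φ = 1/cos²(30°) = 1/0.8660² = 1.333.
True area = apparent / (areal scale) = 1000 / 1.333 ≈ 750 km².

750 km²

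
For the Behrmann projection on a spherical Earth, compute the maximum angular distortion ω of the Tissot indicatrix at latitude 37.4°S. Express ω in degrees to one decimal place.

9.9°

Behrmann is a cylindrical equal-area projection with standard parallels at ±30°. A cylindrical equal-area projection with standard parallel φ₀ has meridian scale h = cos φ / cos φ₀ and parallel scale k = cos φ₀ / cos φ (so areas are preserved, h·k = 1).
At 37.4°: h = 0.9173, k = 1.090; principal scales a = 1.090, b = 0.9173.
sin(ω/2) = (a − b)/(a + b) = 0.1728/2.007 = 0.08610, so ω = 2 arcsin(0.08610) ≈ 9.9°.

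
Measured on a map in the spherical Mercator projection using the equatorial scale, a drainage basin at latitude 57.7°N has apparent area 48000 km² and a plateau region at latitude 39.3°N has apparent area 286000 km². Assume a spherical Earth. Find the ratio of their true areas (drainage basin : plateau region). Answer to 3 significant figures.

Mercator's areal exaggeration is sec²φ; hence true area = (apparent area) · cos²φ.
True area of drainage basin: 48000 × cos²(57.7°) = 48000 × 0.2855 = 13710 km².
True area of plateau region: 286000 × cos²(39.3°) = 286000 × 0.5988 = 171300 km².
Ratio = 13710 / 171300 ≈ 0.0800.

0.0800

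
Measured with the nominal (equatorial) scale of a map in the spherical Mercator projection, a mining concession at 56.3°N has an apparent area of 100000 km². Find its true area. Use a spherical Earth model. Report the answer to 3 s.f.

30800 km²

The Mercator projection is conformal; its linear scale factor is the same in every direction and equals sec φ = 1/cos φ.
Areal scale = k² = sec²φ = 1/cos²(56.3°) = 1/0.5548² = 3.248.
True area = apparent / (areal scale) = 100000 / 3.248 ≈ 30800 km².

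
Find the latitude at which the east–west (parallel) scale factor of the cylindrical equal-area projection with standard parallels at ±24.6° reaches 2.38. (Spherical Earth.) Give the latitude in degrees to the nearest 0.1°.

Cylindrical equal-area (φ₀ = 24.6°): h = cos φ / cos 24.6° along meridians, k = cos 24.6° / cos φ along parallels; h·k = 1.
k = cos φ₀ / cos φ = 2.38  ⇒  cos φ = cos 24.6° / 2.38 = 0.3820.
φ = arccos(0.3820) ≈ 67.5°.

67.5°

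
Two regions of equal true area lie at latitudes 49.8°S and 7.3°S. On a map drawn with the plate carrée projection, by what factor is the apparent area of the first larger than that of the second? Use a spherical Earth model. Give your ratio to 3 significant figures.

1.54

Plate carrée maps x = Rλ, y = Rφ. The meridian scale is h = 1 and the parallel scale is k = 1/cos φ = sec φ.
Areal scale at 49.8°: h·k = 1.000 × 1.549 = 1.549.
Areal scale at 7.3°: h·k = 1.000 × 1.008 = 1.008.
Ratio = 1.549/1.008 ≈ 1.54.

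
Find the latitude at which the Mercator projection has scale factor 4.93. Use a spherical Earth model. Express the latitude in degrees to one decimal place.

Mercator scale is k = sec φ = 1/cos φ.
1/cos φ = 4.93  ⇒  cos φ = 0.2028  ⇒  φ = arccos(0.2028) ≈ 78.3°.

78.3°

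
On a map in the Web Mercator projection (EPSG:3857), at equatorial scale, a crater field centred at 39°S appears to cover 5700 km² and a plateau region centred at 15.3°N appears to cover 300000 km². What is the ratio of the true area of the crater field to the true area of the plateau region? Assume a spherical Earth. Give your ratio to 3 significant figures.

Mercator's areal exaggeration is sec²φ; hence true area = (apparent area) · cos²φ.
True area of crater field: 5700 × cos²(39°) = 5700 × 0.6040 = 3443 km².
True area of plateau region: 300000 × cos²(15.3°) = 300000 × 0.9304 = 279100 km².
Ratio = 3443 / 279100 ≈ 0.0123.

0.0123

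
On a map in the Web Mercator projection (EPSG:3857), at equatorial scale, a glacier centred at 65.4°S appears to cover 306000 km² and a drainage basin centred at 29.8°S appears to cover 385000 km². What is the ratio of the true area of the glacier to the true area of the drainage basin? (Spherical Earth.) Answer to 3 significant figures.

On Mercator the areal scale is sec²φ, so true area = apparent × cos²φ.
True area of glacier: 306000 × cos²(65.4°) = 306000 × 0.1733 = 53030 km².
True area of drainage basin: 385000 × cos²(29.8°) = 385000 × 0.7530 = 289900 km².
Ratio = 53030 / 289900 ≈ 0.183.

0.183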